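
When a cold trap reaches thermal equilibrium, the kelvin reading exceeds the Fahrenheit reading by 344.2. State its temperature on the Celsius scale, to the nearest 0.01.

Let x be the kelvin reading; then the Fahrenheit reading is 1.8·x - 459.67.
(1.8·x - 459.67) - x = -344.2  ⇒  (0.8)·x = 115.47  ⇒  x = 144.3375 K.
In Celsius: 144.3375 - 273.15 = -128.81°C.

-128.81°C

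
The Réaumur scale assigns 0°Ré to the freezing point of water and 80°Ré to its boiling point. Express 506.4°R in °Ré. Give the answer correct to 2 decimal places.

6.55°Ré

First in Celsius: (506.4 - 491.67) × 5/9 = 8.1833°C.
Linearly onto the Réaumur scale: 0 + (8.1833 / 100) × (80 - 0) = 6.55°Ré.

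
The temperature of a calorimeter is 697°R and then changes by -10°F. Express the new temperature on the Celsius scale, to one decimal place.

Initial temperature in Celsius: (697 - 491.67) × 5/9 = 114.0722°C.
The 10°F change is an interval, so only the factor 5/9 applies: -10 × 5/9 = -5.5556°C.
Final Celsius temperature: 114.0722 - 5.5556 = 108.5167°C.

108.5°C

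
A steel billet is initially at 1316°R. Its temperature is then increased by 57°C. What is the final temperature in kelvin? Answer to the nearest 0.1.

Initial temperature in Celsius: (1316 - 491.67) × 5/9 = 457.9611°C.
Final Celsius temperature: 457.9611 + 57.0000 = 514.9611°C.
In kelvin: 514.9611 + 273.15 = 788.1 K.

788.1 K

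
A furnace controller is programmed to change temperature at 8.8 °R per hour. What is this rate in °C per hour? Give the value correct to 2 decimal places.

The quantity depends on a temperature interval, so only the ratio of degree sizes applies; the offset between the scales is irrelevant.
A change of 1°R is a change of 5/9°C, so 8.8 × 5/9 = 4.89.

4.89 °C/hour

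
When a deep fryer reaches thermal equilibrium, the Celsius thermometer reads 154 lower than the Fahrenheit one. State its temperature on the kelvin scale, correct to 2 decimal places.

425.65 K

Let x be the Fahrenheit reading; then the Celsius reading is 5/9·x - 17.7778.
(5/9·x - 17.7778) - x = -154  ⇒  (-4/9)·x = -136.222  ⇒  x = 306.5000°F.
In Celsius: (306.5 - 32) × 5/9 = 152.5000°C.
In kelvin: 152.5000 + 273.15 = 425.65 K.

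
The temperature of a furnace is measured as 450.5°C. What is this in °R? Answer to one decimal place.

In Rankine: 450.5000 × 1.8 + 491.67 = 1302.6°R.

1302.6°R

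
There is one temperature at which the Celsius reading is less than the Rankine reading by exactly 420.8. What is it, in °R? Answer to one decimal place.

Let R be the Rankine reading. The Celsius reading is C = 5/9·R - 273.15.
Require C - R = -420.8: (-4/9)·R - 273.15 = -420.8.
R = (-420.8 + 273.15) / (-4/9) = 332.2.

332.2°R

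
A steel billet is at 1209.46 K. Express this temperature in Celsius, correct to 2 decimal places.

936.31°C

In Celsius: 1209.46 - 273.15 = 936.3100°C.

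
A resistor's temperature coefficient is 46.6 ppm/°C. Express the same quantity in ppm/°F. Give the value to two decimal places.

Since only a temperature interval is involved, the additive offset between the scales drops out.
A change of 1°F is a change of 5/9°C, so per °F the value is 46.6 × 5/9 = 25.89.

25.89 ppm/°F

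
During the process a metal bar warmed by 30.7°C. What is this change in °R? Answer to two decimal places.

55.26°R

For a temperature interval the offset drops out; only the factor 1.8 applies.
30.7 × 1.8 = 55.26.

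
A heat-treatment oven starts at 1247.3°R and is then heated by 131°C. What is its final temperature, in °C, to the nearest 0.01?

Initial temperature in Celsius: (1247.3 - 491.67) × 5/9 = 419.7944°C.
Final Celsius temperature: 419.7944 + 131.0000 = 550.7944°C.

550.79°C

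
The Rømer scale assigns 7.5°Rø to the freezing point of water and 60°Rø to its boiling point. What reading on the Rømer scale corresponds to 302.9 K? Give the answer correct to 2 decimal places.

First in Celsius: 302.9 - 273.15 = 29.7500°C.
Linearly onto the Rømer scale: 7.5 + (29.7500 / 100) × (60 - 7.5) = 23.12°Rø.

23.12°Rø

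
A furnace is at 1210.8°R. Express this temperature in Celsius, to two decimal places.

399.52°C

In Celsius: (1210.8 - 491.67) × 5/9 = 399.5167°C.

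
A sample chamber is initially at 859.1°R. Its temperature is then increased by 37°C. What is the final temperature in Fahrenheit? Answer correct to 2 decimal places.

Initial temperature in Celsius: (859.1 - 491.67) × 5/9 = 204.1278°C.
Final Celsius temperature: 204.1278 + 37.0000 = 241.1278°C.
In Fahrenheit: 241.1278 × 1.8 + 32 = 466.03°F.

466.03°F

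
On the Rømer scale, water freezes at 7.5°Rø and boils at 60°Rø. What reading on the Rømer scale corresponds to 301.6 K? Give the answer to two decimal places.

First in Celsius: 301.6 - 273.15 = 28.4500°C.
Linearly onto the Rømer scale: 7.5 + (28.4500 / 100) × (60 - 7.5) = 22.44°Rø.

22.44°Rø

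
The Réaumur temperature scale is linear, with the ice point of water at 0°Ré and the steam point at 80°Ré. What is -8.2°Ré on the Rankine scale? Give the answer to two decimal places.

Linear interpolation between the fixed points: C = (-8.2 - 0) × 100 / (80 - 0) = -10.2500°C.
Then -10.2500 × 1.8 + 491.67 = 473.22°R.

473.22°R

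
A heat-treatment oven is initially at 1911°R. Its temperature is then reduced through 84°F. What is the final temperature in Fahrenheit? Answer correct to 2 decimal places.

Initial temperature in Celsius: (1911 - 491.67) × 5/9 = 788.5167°C.
The 84°F change is an interval, so only the factor 5/9 applies: -84 × 5/9 = -46.6667°C.
Final Celsius temperature: 788.5167 - 46.6667 = 741.8500°C.
In Fahrenheit: 741.8500 × 1.8 + 32 = 1367.33°F.

1367.33°F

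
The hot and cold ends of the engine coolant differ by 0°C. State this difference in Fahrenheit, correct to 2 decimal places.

An interval of 1°C corresponds to 1.8°F.
0 × 1.8 = 0.00.

0.00°F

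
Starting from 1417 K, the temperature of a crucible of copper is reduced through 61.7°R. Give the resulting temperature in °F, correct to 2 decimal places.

Initial temperature in Celsius: 1417 - 273.15 = 1143.8500°C.
The 61.7°R change is an interval, so only the factor 5/9 applies: -61.7 × 5/9 = -34.2778°C.
Final Celsius temperature: 1143.8500 - 34.2778 = 1109.5722°C.
In Fahrenheit: 1109.5722 × 1.8 + 32 = 2029.23°F.

2029.23°F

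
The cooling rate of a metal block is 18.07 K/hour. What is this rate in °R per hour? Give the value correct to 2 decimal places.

The quantity depends on a temperature interval, so only the ratio of degree sizes applies; the offset between the scales is irrelevant.
A change of 1 K is a change of 1.8°R, so 18.07 × 1.8 = 32.53.

32.53 °R/hour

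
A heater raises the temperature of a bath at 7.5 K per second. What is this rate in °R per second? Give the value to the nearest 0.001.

13.500 °R/second

Since only a temperature interval is involved, the additive offset between the scales drops out.
A change of 1 K is a change of 1.8°R, so 7.5 × 1.8 = 13.500.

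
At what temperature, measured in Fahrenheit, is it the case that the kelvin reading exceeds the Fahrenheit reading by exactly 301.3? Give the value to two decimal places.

Let F be the Fahrenheit reading. The kelvin reading is K = 5/9·F + 255.372.
Require K - F = 301.3: (-4/9)·F + 255.372 = 301.3.
F = (301.3 - 255.372) / (-4/9) = -103.34.

-103.34°F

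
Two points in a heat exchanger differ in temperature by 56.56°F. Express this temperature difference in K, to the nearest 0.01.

31.42 K

Only the scale ratio 5/9 matters for a change in temperature.
56.56 × 5/9 = 31.42.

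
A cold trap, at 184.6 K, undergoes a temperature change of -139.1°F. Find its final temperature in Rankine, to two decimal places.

193.18°R

Initial temperature in Celsius: 184.6 - 273.15 = -88.5500°C.
The 139.1°F change is an interval, so only the factor 5/9 applies: -139.1 × 5/9 = -77.2778°C.
Final Celsius temperature: -88.5500 - 77.2778 = -165.8278°C.
In Rankine: -165.8278 × 1.8 + 491.67 = 193.18°R.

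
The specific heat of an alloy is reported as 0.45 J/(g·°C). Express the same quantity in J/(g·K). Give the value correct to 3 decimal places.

Since only a temperature interval is involved, the additive offset between the scales drops out.
A change of 1 K is a change of 1°C, so per K the value is 0.45 × 1 = 0.450.

0.450 J/(g·K)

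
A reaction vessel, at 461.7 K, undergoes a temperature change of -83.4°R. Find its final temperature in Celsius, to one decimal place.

142.2°C

Initial temperature in Celsius: 461.7 - 273.15 = 188.5500°C.
The 83.4°R change is an interval, so only the factor 5/9 applies: -83.4 × 5/9 = -46.3333°C.
Final Celsius temperature: 188.5500 - 46.3333 = 142.2167°C.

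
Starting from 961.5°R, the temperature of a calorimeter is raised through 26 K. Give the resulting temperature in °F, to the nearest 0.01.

Initial temperature in Celsius: (961.5 - 491.67) × 5/9 = 261.0167°C.
The 26 K change is an interval; Kelvin and Celsius degrees are the same size, so ΔC = +26°C.
Final Celsius temperature: 261.0167 + 26.0000 = 287.0167°C.
In Fahrenheit: 287.0167 × 1.8 + 32 = 548.63°F.

548.63°F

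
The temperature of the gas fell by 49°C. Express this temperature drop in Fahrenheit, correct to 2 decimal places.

88.20°F

For a temperature interval the offset drops out; only the factor 1.8 applies.
49 × 1.8 = 88.20.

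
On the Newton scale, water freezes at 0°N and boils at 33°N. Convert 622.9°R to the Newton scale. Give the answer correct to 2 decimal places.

First in Celsius: (622.9 - 491.67) × 5/9 = 72.9056°C.
Linearly onto the Newton scale: 0 + (72.9056 / 100) × (33 - 0) = 24.06°N.

24.06°N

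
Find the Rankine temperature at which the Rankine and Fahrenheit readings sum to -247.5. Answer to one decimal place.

106.1°R

Let R be the Rankine reading. The Fahrenheit reading is F = 1·R - 459.67.
Require R + F = -247.5: (2)·R - 459.67 = -247.5.
R = (-247.5 + 459.67) / (2) = 106.1.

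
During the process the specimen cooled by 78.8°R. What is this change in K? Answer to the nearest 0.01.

For a temperature interval the offset drops out; only the factor 5/9 applies.
78.8 × 5/9 = 43.78.

43.78 K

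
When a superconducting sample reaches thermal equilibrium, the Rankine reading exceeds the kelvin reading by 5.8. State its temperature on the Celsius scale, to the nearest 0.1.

-265.9°C

Let x be the Rankine reading; then the kelvin reading is 5/9·x.
(5/9·x) - x = -5.8  ⇒  (-4/9)·x = -5.8  ⇒  x = 13.0500°R.
In Celsius: (13.05 - 491.67) × 5/9 = -265.9°C.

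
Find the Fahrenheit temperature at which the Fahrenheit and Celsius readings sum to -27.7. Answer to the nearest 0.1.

-6.4°F

Let F be the Fahrenheit reading. The Celsius reading is C = 5/9·F - 17.7778.
Require F + C = -27.7: (14/9)·F - 17.7778 = -27.7.
F = (-27.7 + 17.7778) / (14/9) = -6.4.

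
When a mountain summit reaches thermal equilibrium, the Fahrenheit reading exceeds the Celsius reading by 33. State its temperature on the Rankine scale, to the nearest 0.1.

493.9°R

Let x be the Fahrenheit reading; then the Celsius reading is 5/9·x - 17.7778.
(5/9·x - 17.7778) - x = -33  ⇒  (-4/9)·x = -15.2222  ⇒  x = 34.2500°F.
In Celsius: (34.25 - 32) × 5/9 = 1.2500°C.
In Rankine: 1.2500 × 1.8 + 491.67 = 493.9°R.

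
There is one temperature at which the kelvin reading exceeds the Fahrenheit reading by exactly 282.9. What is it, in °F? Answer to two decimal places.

Let F be the Fahrenheit reading. The kelvin reading is K = 5/9·F + 255.372.
Require K - F = 282.9: (-4/9)·F + 255.372 = 282.9.
F = (282.9 - 255.372) / (-4/9) = -61.94.

-61.94°F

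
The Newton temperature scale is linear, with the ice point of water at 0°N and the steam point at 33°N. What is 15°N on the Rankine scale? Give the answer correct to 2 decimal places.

573.49°R

Linear interpolation between the fixed points: C = (15 - 0) × 100 / (33 - 0) = 45.4545°C.
Then 45.4545 × 1.8 + 491.67 = 573.49°R.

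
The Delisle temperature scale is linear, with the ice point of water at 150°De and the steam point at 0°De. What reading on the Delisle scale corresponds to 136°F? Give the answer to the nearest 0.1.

First in Celsius: (136 - 32) × 5/9 = 57.7778°C.
Linearly onto the Delisle scale: 150 + (57.7778 / 100) × (0 - 150) = 63.3°De.

63.3°De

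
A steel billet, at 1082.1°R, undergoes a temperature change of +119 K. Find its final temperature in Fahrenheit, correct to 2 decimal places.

836.63°F

Initial temperature in Celsius: (1082.1 - 491.67) × 5/9 = 328.0167°C.
The 119 K change is an interval; Kelvin and Celsius degrees are the same size, so ΔC = +119°C.
Final Celsius temperature: 328.0167 + 119.0000 = 447.0167°C.
In Fahrenheit: 447.0167 × 1.8 + 32 = 836.63°F.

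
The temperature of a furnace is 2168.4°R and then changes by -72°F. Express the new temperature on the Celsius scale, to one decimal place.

891.5°C

Initial temperature in Celsius: (2168.4 - 491.67) × 5/9 = 931.5167°C.
The 72°F change is an interval, so only the factor 5/9 applies: -72 × 5/9 = -40.0000°C.
Final Celsius temperature: 931.5167 - 40.0000 = 891.5167°C.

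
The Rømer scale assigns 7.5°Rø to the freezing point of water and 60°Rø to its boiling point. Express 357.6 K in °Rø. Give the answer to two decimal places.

51.84°Rø

First in Celsius: 357.6 - 273.15 = 84.4500°C.
Linearly onto the Rømer scale: 7.5 + (84.4500 / 100) × (60 - 7.5) = 51.84°Rø.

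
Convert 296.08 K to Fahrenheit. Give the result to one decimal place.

73.3°F

In Celsius: 296.08 - 273.15 = 22.9300°C.
In Fahrenheit: 22.9300 × 1.8 + 32 = 73.3°F.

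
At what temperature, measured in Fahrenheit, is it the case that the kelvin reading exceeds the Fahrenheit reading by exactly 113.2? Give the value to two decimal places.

319.89°F

Let F be the Fahrenheit reading. The kelvin reading is K = 5/9·F + 255.372.
Require K - F = 113.2: (-4/9)·F + 255.372 = 113.2.
F = (113.2 - 255.372) / (-4/9) = 319.89.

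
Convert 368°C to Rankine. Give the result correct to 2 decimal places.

In Rankine: 368.0000 × 1.8 + 491.67 = 1154.07°R.

1154.07°R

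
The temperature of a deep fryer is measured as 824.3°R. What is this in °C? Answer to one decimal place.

184.8°C

In Celsius: (824.3 - 491.67) × 5/9 = 184.7944°C.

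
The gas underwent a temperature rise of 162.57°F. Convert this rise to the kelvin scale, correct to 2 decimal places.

90.32 K

Only the scale ratio 5/9 matters for a change in temperature.
162.57 × 5/9 = 90.32.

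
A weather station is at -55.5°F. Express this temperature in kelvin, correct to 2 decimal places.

224.54 K

In Celsius: (-55.5 - 32) × 5/9 = -48.6111°C.
In kelvin: -48.6111 + 273.15 = 224.54 K.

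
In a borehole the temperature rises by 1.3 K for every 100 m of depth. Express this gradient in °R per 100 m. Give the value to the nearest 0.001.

The quantity depends on a temperature interval, so only the ratio of degree sizes applies; the offset between the scales is irrelevant.
A change of 1 K is a change of 1.8°R, so 1.3 × 1.8 = 2.340.

2.340 °R/100 m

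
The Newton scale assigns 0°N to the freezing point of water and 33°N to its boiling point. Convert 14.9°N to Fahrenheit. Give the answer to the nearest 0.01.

113.27°F

Linear interpolation between the fixed points: C = (14.9 - 0) × 100 / (33 - 0) = 45.1515°C.
Then 45.1515 × 1.8 + 32 = 113.27°F.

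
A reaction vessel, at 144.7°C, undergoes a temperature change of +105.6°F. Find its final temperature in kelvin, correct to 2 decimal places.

The 105.6°F change is an interval, so only the factor 5/9 applies: +105.6 × 5/9 = +58.6667°C.
Final Celsius temperature: 144.7000 + 58.6667 = 203.3667°C.
In kelvin: 203.3667 + 273.15 = 476.52 K.

476.52 K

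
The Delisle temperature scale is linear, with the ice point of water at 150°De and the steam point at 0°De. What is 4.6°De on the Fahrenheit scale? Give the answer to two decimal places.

206.48°F

Linear interpolation between the fixed points: C = (4.6 - 150) × 100 / (0 - 150) = 96.9333°C.
Then 96.9333 × 1.8 + 32 = 206.48°F.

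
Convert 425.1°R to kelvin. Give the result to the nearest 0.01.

In Celsius: (425.1 - 491.67) × 5/9 = -36.9833°C.
In kelvin: -36.9833 + 273.15 = 236.17 K.

236.17 K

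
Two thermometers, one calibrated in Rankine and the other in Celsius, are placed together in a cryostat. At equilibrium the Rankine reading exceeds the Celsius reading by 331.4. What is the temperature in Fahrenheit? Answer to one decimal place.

-328.6°F

Let x be the Rankine reading; then the Celsius reading is 5/9·x - 273.15.
(5/9·x - 273.15) - x = -331.4  ⇒  (-4/9)·x = -58.25  ⇒  x = 131.0625°R.
In Celsius: (131.0625 - 491.67) × 5/9 = -200.3375°C.
In Fahrenheit: -200.3375 × 1.8 + 32 = -328.6°F.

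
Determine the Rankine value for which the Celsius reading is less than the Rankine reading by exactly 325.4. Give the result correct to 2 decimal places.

Let R be the Rankine reading. The Celsius reading is C = 5/9·R - 273.15.
Require C - R = -325.4: (-4/9)·R - 273.15 = -325.4.
R = (-325.4 + 273.15) / (-4/9) = 117.56.

117.56°R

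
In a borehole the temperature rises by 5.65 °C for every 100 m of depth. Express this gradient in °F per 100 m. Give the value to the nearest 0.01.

The quantity depends on a temperature interval, so only the ratio of degree sizes applies; the offset between the scales is irrelevant.
A change of 1°C is a change of 1.8°F, so 5.65 × 1.8 = 10.17.

10.17 °F/100 m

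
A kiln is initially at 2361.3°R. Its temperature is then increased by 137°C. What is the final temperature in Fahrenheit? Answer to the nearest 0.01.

Initial temperature in Celsius: (2361.3 - 491.67) × 5/9 = 1038.6833°C.
Final Celsius temperature: 1038.6833 + 137.0000 = 1175.6833°C.
In Fahrenheit: 1175.6833 × 1.8 + 32 = 2148.23°F.

2148.23°F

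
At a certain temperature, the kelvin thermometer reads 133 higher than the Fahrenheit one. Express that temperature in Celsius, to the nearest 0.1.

135.2°C

Let x be the Fahrenheit reading; then the kelvin reading is 5/9·x + 255.372.
(5/9·x + 255.372) - x = 133  ⇒  (-4/9)·x = -122.372  ⇒  x = 275.3375°F.
In Celsius: (275.3375 - 32) × 5/9 = 135.2°C.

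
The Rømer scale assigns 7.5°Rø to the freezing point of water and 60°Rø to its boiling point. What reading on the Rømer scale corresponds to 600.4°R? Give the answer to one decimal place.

First in Celsius: (600.4 - 491.67) × 5/9 = 60.4056°C.
Linearly onto the Rømer scale: 7.5 + (60.4056 / 100) × (60 - 7.5) = 39.2°Rø.

39.2°Rø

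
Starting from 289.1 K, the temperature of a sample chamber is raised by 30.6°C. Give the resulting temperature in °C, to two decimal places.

Initial temperature in Celsius: 289.1 - 273.15 = 15.9500°C.
Final Celsius temperature: 15.9500 + 30.6000 = 46.5500°C.

46.55°C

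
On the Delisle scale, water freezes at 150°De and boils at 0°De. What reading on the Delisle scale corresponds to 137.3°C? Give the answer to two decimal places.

Linearly onto the Delisle scale: 150 + (137.3000 / 100) × (0 - 150) = -55.95°De.

-55.95°De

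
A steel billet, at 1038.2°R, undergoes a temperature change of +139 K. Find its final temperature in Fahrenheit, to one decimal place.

828.7°F

Initial temperature in Celsius: (1038.2 - 491.67) × 5/9 = 303.6278°C.
The 139 K change is an interval; Kelvin and Celsius degrees are the same size, so ΔC = +139°C.
Final Celsius temperature: 303.6278 + 139.0000 = 442.6278°C.
In Fahrenheit: 442.6278 × 1.8 + 32 = 828.7°F.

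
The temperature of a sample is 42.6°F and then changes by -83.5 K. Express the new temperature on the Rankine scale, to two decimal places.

351.97°R

Initial temperature in Celsius: (42.6 - 32) × 5/9 = 5.8889°C.
The 83.5 K change is an interval; Kelvin and Celsius degrees are the same size, so ΔC = -83.5°C.
Final Celsius temperature: 5.8889 - 83.5000 = -77.6111°C.
In Rankine: -77.6111 × 1.8 + 491.67 = 351.97°R.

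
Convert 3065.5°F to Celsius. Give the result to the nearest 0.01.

1685.28°C

In Celsius: (3065.5 - 32) × 5/9 = 1685.2778°C.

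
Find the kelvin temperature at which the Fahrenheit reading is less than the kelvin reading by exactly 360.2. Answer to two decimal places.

124.34 K

Let K be the kelvin reading. The Fahrenheit reading is F = 1.8·K - 459.67.
Require F - K = -360.2: (0.8)·K - 459.67 = -360.2.
K = (-360.2 + 459.67) / (0.8) = 124.34.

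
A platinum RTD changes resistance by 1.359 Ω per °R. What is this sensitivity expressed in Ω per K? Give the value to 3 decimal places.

2.446 Ω per K

The quantity depends on a temperature interval, so only the ratio of degree sizes applies; the offset between the scales is irrelevant.
A change of 1 K is a change of 1.8°R, so per K the value is 1.359 × 1.8 = 2.446.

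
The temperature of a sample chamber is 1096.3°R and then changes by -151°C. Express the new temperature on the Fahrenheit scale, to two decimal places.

364.83°F

Initial temperature in Celsius: (1096.3 - 491.67) × 5/9 = 335.9056°C.
Final Celsius temperature: 335.9056 - 151.0000 = 184.9056°C.
In Fahrenheit: 184.9056 × 1.8 + 32 = 364.83°F.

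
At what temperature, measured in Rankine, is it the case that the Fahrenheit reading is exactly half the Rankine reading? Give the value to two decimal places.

Let R be the Rankine reading. The Fahrenheit reading is F = 1·R - 459.67.
Require F = 0.5·R: 1·R - 459.67 = 0.5·R.
(0.5)·R = 459.67  ⇒  R = 919.34.

919.34°R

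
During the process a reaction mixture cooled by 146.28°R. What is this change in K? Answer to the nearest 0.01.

Only the scale ratio 5/9 matters for a change in temperature.
146.28 × 5/9 = 81.27.

81.27 K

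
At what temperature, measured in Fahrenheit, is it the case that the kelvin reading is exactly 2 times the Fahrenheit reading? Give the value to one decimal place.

176.8°F

Let F be the Fahrenheit reading. The kelvin reading is K = 5/9·F + 255.372.
Require K = 2·F: 5/9·F + 255.372 = 2·F.
(-13/9)·F = -255.372  ⇒  F = 176.8.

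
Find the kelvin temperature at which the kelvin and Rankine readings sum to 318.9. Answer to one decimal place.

Let K be the kelvin reading. The Rankine reading is R = 1.8·K.
Require K + R = 318.9: (2.8)·K = 318.9.
K = (318.9) / (2.8) = 113.9.

113.9 K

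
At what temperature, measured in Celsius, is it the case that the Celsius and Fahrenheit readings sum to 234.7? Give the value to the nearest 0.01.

72.39°C

Let C be the Celsius reading. The Fahrenheit reading is F = 1.8·C + 32.
Require C + F = 234.7: (2.8)·C + 32 = 234.7.
C = (234.7 - 32) / (2.8) = 72.39.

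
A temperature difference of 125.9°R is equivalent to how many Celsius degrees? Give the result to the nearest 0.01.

69.94°C

Only the scale ratio 5/9 matters for a change in temperature.
125.9 × 5/9 = 69.94.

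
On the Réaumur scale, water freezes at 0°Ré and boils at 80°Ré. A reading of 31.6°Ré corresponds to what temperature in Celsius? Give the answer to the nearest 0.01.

Linear interpolation between the fixed points: C = (31.6 - 0) × 100 / (80 - 0) = 39.5000°C.

39.50°C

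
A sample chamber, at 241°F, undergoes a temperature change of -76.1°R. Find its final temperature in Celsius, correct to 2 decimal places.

73.83°C

Initial temperature in Celsius: (241 - 32) × 5/9 = 116.1111°C.
The 76.1°R change is an interval, so only the factor 5/9 applies: -76.1 × 5/9 = -42.2778°C.
Final Celsius temperature: 116.1111 - 42.2778 = 73.8333°C.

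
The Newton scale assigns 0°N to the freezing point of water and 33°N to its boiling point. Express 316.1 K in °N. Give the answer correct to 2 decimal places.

First in Celsius: 316.1 - 273.15 = 42.9500°C.
Linearly onto the Newton scale: 0 + (42.9500 / 100) × (33 - 0) = 14.17°N.

14.17°N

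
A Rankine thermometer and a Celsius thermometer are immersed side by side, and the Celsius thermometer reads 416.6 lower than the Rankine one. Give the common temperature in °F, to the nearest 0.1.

-136.9°F

Let x be the Rankine reading; then the Celsius reading is 5/9·x - 273.15.
(5/9·x - 273.15) - x = -416.6  ⇒  (-4/9)·x = -143.45  ⇒  x = 322.7625°R.
In Celsius: (322.7625 - 491.67) × 5/9 = -93.8375°C.
In Fahrenheit: -93.8375 × 1.8 + 32 = -136.9°F.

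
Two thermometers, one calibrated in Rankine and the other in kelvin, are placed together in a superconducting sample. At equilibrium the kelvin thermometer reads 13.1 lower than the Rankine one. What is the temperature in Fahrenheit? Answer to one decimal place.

Let x be the Rankine reading; then the kelvin reading is 5/9·x.
(5/9·x) - x = -13.1  ⇒  (-4/9)·x = -13.1  ⇒  x = 29.4750°R.
In Celsius: (29.475 - 491.67) × 5/9 = -256.7750°C.
In Fahrenheit: -256.7750 × 1.8 + 32 = -430.2°F.

-430.2°F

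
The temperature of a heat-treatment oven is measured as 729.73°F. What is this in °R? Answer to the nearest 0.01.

In Celsius: (729.73 - 32) × 5/9 = 387.6278°C.
In Rankine: 387.6278 × 1.8 + 491.67 = 1189.40°R.

1189.40°R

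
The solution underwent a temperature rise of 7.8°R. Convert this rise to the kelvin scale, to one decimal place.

Only the scale ratio 5/9 matters for a change in temperature.
7.8 × 5/9 = 4.3.

4.3 K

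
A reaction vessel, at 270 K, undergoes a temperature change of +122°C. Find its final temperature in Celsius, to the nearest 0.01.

Initial temperature in Celsius: 270 - 273.15 = -3.1500°C.
Final Celsius temperature: -3.1500 + 122.0000 = 118.8500°C.

118.85°C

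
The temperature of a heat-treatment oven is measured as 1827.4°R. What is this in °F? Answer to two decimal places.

1367.73°F

In Celsius: (1827.4 - 491.67) × 5/9 = 742.0722°C.
In Fahrenheit: 742.0722 × 1.8 + 32 = 1367.73°F.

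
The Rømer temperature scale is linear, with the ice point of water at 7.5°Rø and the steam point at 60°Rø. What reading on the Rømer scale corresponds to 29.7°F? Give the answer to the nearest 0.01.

First in Celsius: (29.7 - 32) × 5/9 = -1.2778°C.
Linearly onto the Rømer scale: 7.5 + (-1.2778 / 100) × (60 - 7.5) = 6.83°Rø.

6.83°Rø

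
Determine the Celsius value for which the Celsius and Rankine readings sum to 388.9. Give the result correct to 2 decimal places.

Let C be the Celsius reading. The Rankine reading is R = 1.8·C + 491.67.
Require C + R = 388.9: (2.8)·C + 491.67 = 388.9.
C = (388.9 - 491.67) / (2.8) = -36.70.

-36.70°C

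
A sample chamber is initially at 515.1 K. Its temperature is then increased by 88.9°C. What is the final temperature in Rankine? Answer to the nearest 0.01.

1087.20°R

Initial temperature in Celsius: 515.1 - 273.15 = 241.9500°C.
Final Celsius temperature: 241.9500 + 88.9000 = 330.8500°C.
In Rankine: 330.8500 × 1.8 + 491.67 = 1087.20°R.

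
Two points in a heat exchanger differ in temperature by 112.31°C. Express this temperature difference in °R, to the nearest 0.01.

Only the scale ratio 1.8 matters for a change in temperature.
112.31 × 1.8 = 202.16.

202.16°R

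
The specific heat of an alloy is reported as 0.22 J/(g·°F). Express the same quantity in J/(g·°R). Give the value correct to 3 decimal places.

0.220 J/(g·°R)

The quantity depends on a temperature interval, so only the ratio of degree sizes applies; the offset between the scales is irrelevant.
A change of 1°R is a change of 1°F, so per °R the value is 0.22 × 1 = 0.220.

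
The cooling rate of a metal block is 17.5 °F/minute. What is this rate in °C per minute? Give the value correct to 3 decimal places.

9.722 °C/minute

The quantity depends on a temperature interval, so only the ratio of degree sizes applies; the offset between the scales is irrelevant.
A change of 1°F is a change of 5/9°C, so 17.5 × 5/9 = 9.722.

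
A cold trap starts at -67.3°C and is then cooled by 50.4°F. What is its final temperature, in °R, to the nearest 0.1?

The 50.4°F change is an interval, so only the factor 5/9 applies: -50.4 × 5/9 = -28.0000°C.
Final Celsius temperature: -67.3000 - 28.0000 = -95.3000°C.
In Rankine: -95.3000 × 1.8 + 491.67 = 320.1°R.

320.1°R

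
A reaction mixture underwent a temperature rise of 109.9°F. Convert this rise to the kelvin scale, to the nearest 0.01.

Only the scale ratio 5/9 matters for a change in temperature.
109.9 × 5/9 = 61.06.

61.06 K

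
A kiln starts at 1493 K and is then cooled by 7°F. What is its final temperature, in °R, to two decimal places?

2680.40°R

Initial temperature in Celsius: 1493 - 273.15 = 1219.8500°C.
The 7°F change is an interval, so only the factor 5/9 applies: -7 × 5/9 = -3.8889°C.
Final Celsius temperature: 1219.8500 - 3.8889 = 1215.9611°C.
In Rankine: 1215.9611 × 1.8 + 491.67 = 2680.40°R.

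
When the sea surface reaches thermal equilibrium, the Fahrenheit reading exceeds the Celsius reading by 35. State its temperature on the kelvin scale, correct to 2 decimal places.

Let x be the Fahrenheit reading; then the Celsius reading is 5/9·x - 17.7778.
(5/9·x - 17.7778) - x = -35  ⇒  (-4/9)·x = -17.2222  ⇒  x = 38.7500°F.
In Celsius: (38.75 - 32) × 5/9 = 3.7500°C.
In kelvin: 3.7500 + 273.15 = 276.90 K.

276.90 K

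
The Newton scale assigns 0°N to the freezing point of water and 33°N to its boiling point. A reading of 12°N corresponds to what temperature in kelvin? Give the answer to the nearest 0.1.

309.5 K

Linear interpolation between the fixed points: C = (12 - 0) × 100 / (33 - 0) = 36.3636°C.
Then 36.3636 + 273.15 = 309.5 K.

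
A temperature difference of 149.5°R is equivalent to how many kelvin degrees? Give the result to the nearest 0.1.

83.1 K

Only the scale ratio 5/9 matters for a change in temperature.
149.5 × 5/9 = 83.1.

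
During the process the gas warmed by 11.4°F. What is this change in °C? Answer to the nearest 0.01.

Only the scale ratio 5/9 matters for a change in temperature.
11.4 × 5/9 = 6.33.

6.33°C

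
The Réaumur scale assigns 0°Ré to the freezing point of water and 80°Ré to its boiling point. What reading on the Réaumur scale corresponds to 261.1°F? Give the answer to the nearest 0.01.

First in Celsius: (261.1 - 32) × 5/9 = 127.2778°C.
Linearly onto the Réaumur scale: 0 + (127.2778 / 100) × (80 - 0) = 101.82°Ré.

101.82°Ré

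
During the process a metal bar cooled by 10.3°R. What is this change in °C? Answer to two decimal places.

5.72°C

For a temperature interval the offset drops out; only the factor 5/9 applies.
10.3 × 5/9 = 5.72.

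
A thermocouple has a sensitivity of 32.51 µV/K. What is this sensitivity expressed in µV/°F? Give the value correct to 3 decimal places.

Since only a temperature interval is involved, the additive offset between the scales drops out.
A change of 1°F is a change of 5/9 K, so per °F the value is 32.51 × 5/9 = 18.061.

18.061 µV/°F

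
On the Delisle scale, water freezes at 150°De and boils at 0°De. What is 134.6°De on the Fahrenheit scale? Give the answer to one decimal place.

Linear interpolation between the fixed points: C = (134.6 - 150) × 100 / (0 - 150) = 10.2667°C.
Then 10.2667 × 1.8 + 32 = 50.5°F.

50.5°F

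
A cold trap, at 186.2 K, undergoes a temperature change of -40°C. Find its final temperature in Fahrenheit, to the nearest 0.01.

-196.51°F

Initial temperature in Celsius: 186.2 - 273.15 = -86.9500°C.
Final Celsius temperature: -86.9500 - 40.0000 = -126.9500°C.
In Fahrenheit: -126.9500 × 1.8 + 32 = -196.51°F.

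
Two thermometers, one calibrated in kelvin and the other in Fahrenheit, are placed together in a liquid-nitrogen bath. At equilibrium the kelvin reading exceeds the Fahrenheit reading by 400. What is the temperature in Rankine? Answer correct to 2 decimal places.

Let x be the kelvin reading; then the Fahrenheit reading is 1.8·x - 459.67.
(1.8·x - 459.67) - x = -400  ⇒  (0.8)·x = 59.67  ⇒  x = 74.5875 K.
In Celsius: 74.5875 - 273.15 = -198.5625°C.
In Rankine: -198.5625 × 1.8 + 491.67 = 134.26°R.

134.26°R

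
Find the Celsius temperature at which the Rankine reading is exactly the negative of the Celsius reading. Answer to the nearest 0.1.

-175.6°C

Let C be the Celsius reading. The Rankine reading is R = 1.8·C + 491.67.
Require R = -1·C: 1.8·C + 491.67 = -1·C.
(2.8)·C = -491.67  ⇒  C = -175.6.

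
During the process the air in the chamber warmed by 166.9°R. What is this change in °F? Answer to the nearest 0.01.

166.90°F

Rankine and Fahrenheit degrees are the same size, so the interval is unchanged: 166.90.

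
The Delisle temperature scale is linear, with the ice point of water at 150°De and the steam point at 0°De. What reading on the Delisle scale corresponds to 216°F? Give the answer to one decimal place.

-3.3°De

First in Celsius: (216 - 32) × 5/9 = 102.2222°C.
Linearly onto the Delisle scale: 150 + (102.2222 / 100) × (0 - 150) = -3.3°De.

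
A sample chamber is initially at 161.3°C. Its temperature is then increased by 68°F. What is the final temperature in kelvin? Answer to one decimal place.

The 68°F change is an interval, so only the factor 5/9 applies: +68 × 5/9 = +37.7778°C.
Final Celsius temperature: 161.3000 + 37.7778 = 199.0778°C.
In kelvin: 199.0778 + 273.15 = 472.2 K.

472.2 K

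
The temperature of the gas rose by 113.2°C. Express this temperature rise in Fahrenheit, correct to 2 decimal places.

An interval of 1°C corresponds to 1.8°F.
113.2 × 1.8 = 203.76.

203.76°F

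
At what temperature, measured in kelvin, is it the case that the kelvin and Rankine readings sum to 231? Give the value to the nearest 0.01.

Let K be the kelvin reading. The Rankine reading is R = 1.8·K.
Require K + R = 231: (2.8)·K = 231.
K = (231) / (2.8) = 82.50.

82.50 K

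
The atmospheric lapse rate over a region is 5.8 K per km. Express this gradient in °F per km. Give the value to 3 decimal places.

10.440 °F/km

Since only a temperature interval is involved, the additive offset between the scales drops out.
A change of 1 K is a change of 1.8°F, so 5.8 × 1.8 = 10.440.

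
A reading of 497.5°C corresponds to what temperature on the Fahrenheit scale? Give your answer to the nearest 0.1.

927.5°F

In Fahrenheit: 497.5000 × 1.8 + 32 = 927.5°F.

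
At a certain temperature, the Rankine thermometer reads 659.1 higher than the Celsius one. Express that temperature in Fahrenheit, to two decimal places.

Let x be the Celsius reading; then the Rankine reading is 1.8·x + 491.67.
(1.8·x + 491.67) - x = 659.1  ⇒  (0.8)·x = 167.43  ⇒  x = 209.2875°C.
In Fahrenheit: 209.2875 × 1.8 + 32 = 408.72°F.

408.72°F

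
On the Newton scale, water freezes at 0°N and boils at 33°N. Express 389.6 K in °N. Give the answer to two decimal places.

First in Celsius: 389.6 - 273.15 = 116.4500°C.
Linearly onto the Newton scale: 0 + (116.4500 / 100) × (33 - 0) = 38.43°N.

38.43°N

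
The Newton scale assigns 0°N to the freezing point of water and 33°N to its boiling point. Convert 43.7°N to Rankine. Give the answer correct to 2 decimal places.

Linear interpolation between the fixed points: C = (43.7 - 0) × 100 / (33 - 0) = 132.4242°C.
Then 132.4242 × 1.8 + 491.67 = 730.03°R.

730.03°R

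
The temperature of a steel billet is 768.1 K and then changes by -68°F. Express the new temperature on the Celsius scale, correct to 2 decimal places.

457.17°C

Initial temperature in Celsius: 768.1 - 273.15 = 494.9500°C.
The 68°F change is an interval, so only the factor 5/9 applies: -68 × 5/9 = -37.7778°C.
Final Celsius temperature: 494.9500 - 37.7778 = 457.1722°C.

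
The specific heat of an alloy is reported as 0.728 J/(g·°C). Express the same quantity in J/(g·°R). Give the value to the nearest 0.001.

0.404 J/(g·°R)

The quantity depends on a temperature interval, so only the ratio of degree sizes applies; the offset between the scales is irrelevant.
A change of 1°R is a change of 5/9°C, so per °R the value is 0.728 × 5/9 = 0.404.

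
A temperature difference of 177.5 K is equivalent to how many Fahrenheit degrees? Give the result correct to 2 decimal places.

Only the scale ratio 1.8 matters for a change in temperature.
177.5 × 1.8 = 319.50.

319.50°F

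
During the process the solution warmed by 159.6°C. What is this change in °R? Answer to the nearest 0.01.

287.28°R

For a temperature interval the offset drops out; only the factor 1.8 applies.
159.6 × 1.8 = 287.28.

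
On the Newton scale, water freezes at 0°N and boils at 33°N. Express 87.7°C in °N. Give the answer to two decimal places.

28.94°N

Linearly onto the Newton scale: 0 + (87.7000 / 100) × (33 - 0) = 28.94°N.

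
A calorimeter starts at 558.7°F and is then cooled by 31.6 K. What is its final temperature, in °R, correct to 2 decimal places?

961.49°R

Initial temperature in Celsius: (558.7 - 32) × 5/9 = 292.6111°C.
The 31.6 K change is an interval; Kelvin and Celsius degrees are the same size, so ΔC = -31.6°C.
Final Celsius temperature: 292.6111 - 31.6000 = 261.0111°C.
In Rankine: 261.0111 × 1.8 + 491.67 = 961.49°R.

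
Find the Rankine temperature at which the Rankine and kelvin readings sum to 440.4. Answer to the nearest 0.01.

283.11°R

Let R be the Rankine reading. The kelvin reading is K = 5/9·R.
Require R + K = 440.4: (14/9)·R = 440.4.
R = (440.4) / (14/9) = 283.11.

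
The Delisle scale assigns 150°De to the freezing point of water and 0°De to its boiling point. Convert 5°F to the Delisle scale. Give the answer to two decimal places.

172.50°De

First in Celsius: (5 - 32) × 5/9 = -15.0000°C.
Linearly onto the Delisle scale: 150 + (-15.0000 / 100) × (0 - 150) = 172.50°De.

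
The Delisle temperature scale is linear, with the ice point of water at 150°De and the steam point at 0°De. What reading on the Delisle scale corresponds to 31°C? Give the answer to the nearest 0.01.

Linearly onto the Delisle scale: 150 + (31.0000 / 100) × (0 - 150) = 103.50°De.

103.50°De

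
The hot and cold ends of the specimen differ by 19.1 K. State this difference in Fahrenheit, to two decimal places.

34.38°F

Only the scale ratio 1.8 matters for a change in temperature.
19.1 × 1.8 = 34.38.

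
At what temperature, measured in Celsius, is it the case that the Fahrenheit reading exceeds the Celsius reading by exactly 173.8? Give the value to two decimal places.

177.25°C

Let C be the Celsius reading. The Fahrenheit reading is F = 1.8·C + 32.
Require F - C = 173.8: (0.8)·C + 32 = 173.8.
C = (173.8 - 32) / (0.8) = 177.25.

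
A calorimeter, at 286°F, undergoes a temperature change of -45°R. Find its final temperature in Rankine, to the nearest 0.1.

Initial temperature in Celsius: (286 - 32) × 5/9 = 141.1111°C.
The 45°R change is an interval, so only the factor 5/9 applies: -45 × 5/9 = -25.0000°C.
Final Celsius temperature: 141.1111 - 25.0000 = 116.1111°C.
In Rankine: 116.1111 × 1.8 + 491.67 = 700.7°R.

700.7°R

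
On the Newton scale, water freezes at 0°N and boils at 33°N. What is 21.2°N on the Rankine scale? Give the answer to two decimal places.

607.31°R

Linear interpolation between the fixed points: C = (21.2 - 0) × 100 / (33 - 0) = 64.2424°C.
Then 64.2424 × 1.8 + 491.67 = 607.31°R.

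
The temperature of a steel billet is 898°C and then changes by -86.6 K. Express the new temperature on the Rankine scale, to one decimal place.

1952.2°R

The 86.6 K change is an interval; Kelvin and Celsius degrees are the same size, so ΔC = -86.6°C.
Final Celsius temperature: 898.0000 - 86.6000 = 811.4000°C.
In Rankine: 811.4000 × 1.8 + 491.67 = 1952.2°R.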